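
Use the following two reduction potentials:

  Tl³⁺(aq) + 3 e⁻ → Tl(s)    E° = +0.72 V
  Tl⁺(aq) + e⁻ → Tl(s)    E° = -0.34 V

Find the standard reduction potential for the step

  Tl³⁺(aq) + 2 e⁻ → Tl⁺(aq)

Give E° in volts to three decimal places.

Sequential free energies add, so n₃E°₃ = n₁E°₁ + n₂E°₂.
With n₃ = 3, and the known step contributing 1×(-0.34) V, the unknown satisfies 2·E° = 3×(+0.72) − 1×(-0.34) = +2.500.
E° = +2.500 / 2 = +1.250 V.

+1.250 V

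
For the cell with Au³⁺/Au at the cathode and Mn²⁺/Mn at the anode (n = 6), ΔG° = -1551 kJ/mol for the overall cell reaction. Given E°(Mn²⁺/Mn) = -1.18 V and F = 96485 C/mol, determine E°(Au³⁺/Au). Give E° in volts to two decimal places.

E°cell = −ΔG°/(nF) = −(-1551×10³)/((6)(96485)) = +2.679 V.
Since Au³⁺/Au is the cathode and Mn²⁺/Mn the anode, E°cell = E°(Au³⁺/Au) − E°(Mn²⁺/Mn).
So E°(Au³⁺/Au) = E°cell + E°(Mn²⁺/Mn) = +2.679 + (-1.18) = +1.50 V.

+1.50 V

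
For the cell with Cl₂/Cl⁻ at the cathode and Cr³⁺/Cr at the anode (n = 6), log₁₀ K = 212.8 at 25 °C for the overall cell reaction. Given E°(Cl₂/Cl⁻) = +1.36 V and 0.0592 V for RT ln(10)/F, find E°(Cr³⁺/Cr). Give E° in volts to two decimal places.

-0.74 V

E°cell = (0.0592/n)·log K = (0.0592/6)(212.8) = +2.100 V.
Since Cl₂/Cl⁻ is the cathode and Cr³⁺/Cr the anode, E°cell = E°(Cl₂/Cl⁻) − E°(Cr³⁺/Cr).
So E°(Cr³⁺/Cr) = E°(Cl₂/Cl⁻) − E°cell = (+1.36) − (+2.100) = -0.74 V.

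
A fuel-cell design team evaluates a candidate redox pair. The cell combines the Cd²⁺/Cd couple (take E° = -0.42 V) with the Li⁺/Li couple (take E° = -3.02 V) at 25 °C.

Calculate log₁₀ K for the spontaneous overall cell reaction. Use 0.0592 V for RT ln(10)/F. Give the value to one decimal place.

Cathode: Cd²⁺/Cd; anode: Li⁺/Li. E°cell = +2.60 V, n = 2.
log K = nE°cell / 0.0592 = (2)(+2.60) / 0.0592 = 87.8.

87.8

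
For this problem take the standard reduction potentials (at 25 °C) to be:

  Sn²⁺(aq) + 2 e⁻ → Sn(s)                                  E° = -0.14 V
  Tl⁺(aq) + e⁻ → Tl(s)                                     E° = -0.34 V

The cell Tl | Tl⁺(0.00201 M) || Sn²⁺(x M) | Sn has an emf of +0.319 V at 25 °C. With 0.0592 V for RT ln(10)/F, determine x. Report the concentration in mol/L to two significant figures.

Sn²⁺/Sn is the cathode, Tl⁺/Tl the anode: E°cell = +0.20 V, n = 2.
Overall reaction: Sn²⁺(aq) + 2 Tl(s) → Sn(s) + 2 Tl⁺(aq); Q = [Tl⁺]^2/[Sn²⁺]^1.
From E = E° − (0.0592/n) log Q: log Q = (E° − E)·n/0.0592 = (+0.20 − (+0.319))·2/0.0592 = -4.0203.
So 1·log[Sn²⁺] = 2·log(0.00201) − log Q = -5.3936 − (-4.0203) = -1.3733; [Sn²⁺] = 10^(-1.3733) ≈ 0.042 M.

0.042 M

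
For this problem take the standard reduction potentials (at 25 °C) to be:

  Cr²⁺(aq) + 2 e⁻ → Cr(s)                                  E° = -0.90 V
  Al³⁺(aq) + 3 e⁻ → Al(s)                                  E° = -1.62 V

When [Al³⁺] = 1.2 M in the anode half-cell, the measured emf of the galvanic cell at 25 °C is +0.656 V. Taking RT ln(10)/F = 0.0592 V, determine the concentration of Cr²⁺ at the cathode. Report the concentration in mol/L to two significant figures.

Cr²⁺/Cr is the cathode, Al³⁺/Al the anode: E°cell = +0.72 V, n = 6.
Overall reaction: 3 Cr²⁺(aq) + 2 Al(s) → 3 Cr(s) + 2 Al³⁺(aq); Q = [Al³⁺]^2/[Cr²⁺]^3.
From E = E° − (0.0592/n) log Q: log Q = (E° − E)·n/0.0592 = (+0.72 − (+0.656))·6/0.0592 = 6.4865.
So 3·log[Cr²⁺] = 2·log(1.2) − log Q = 0.1584 − (6.4865) = -6.3281; log[Cr²⁺] = -6.3281 / 3 = -2.1094; [Cr²⁺] = 10^(-2.1094) ≈ 0.0078 M.

0.0078 M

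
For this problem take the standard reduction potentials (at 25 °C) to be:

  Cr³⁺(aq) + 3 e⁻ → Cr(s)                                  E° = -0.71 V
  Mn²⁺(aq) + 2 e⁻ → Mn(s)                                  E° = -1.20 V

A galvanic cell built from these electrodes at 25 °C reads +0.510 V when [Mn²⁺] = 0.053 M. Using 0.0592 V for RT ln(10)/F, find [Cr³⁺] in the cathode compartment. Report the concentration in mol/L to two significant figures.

0.13 M

Cr³⁺/Cr is the cathode, Mn²⁺/Mn the anode: E°cell = +0.49 V, n = 6.
Overall reaction: 2 Cr³⁺(aq) + 3 Mn(s) → 2 Cr(s) + 3 Mn²⁺(aq); Q = [Mn²⁺]^3/[Cr³⁺]^2.
From E = E° − (0.0592/n) log Q: log Q = (E° − E)·n/0.0592 = (+0.49 − (+0.510))·6/0.0592 = -2.0270.
So 2·log[Cr³⁺] = 3·log(0.053) − log Q = -3.8272 − (-2.0270) = -1.8002; log[Cr³⁺] = -1.8002 / 2 = -0.9001; [Cr³⁺] = 10^(-0.9001) ≈ 0.13 M.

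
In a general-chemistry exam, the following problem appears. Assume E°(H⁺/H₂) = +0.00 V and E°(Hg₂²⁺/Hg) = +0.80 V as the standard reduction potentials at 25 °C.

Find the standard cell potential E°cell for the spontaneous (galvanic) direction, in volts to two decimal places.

The Hg₂²⁺/Hg couple has the higher reduction potential, so it is the cathode; H⁺/H₂ is oxidised at the anode.
E°cell = E°(cathode) − E°(anode) = (+0.80) − (+0.00) = +0.80 V.

+0.80 V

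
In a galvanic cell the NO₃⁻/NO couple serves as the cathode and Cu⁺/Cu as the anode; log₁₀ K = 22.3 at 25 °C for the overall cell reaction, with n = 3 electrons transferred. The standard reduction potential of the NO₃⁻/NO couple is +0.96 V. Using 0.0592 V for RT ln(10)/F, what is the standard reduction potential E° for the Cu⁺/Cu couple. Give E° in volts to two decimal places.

+0.52 V

E°cell = (0.0592/n)·log K = (0.0592/3)(22.3) = +0.440 V.
Since NO₃⁻/NO is the cathode and Cu⁺/Cu the anode, E°cell = E°(NO₃⁻/NO) − E°(Cu⁺/Cu).
So E°(Cu⁺/Cu) = E°(NO₃⁻/NO) − E°cell = (+0.96) − (+0.440) = +0.52 V.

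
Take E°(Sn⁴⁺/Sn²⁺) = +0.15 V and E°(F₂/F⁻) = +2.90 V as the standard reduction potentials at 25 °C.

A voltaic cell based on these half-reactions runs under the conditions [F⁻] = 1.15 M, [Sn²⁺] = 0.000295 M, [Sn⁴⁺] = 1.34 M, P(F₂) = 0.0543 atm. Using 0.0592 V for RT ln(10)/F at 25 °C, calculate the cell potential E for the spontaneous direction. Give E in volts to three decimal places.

+2.601 V

F₂/F⁻ is the cathode (higher E°), Sn⁴⁺/Sn²⁺ the anode: E°cell = +2.90 − (+0.15) = +2.75 V, n = 2.
Overall: F₂(g) + Sn²⁺(aq) → 2 F⁻(aq) + Sn⁴⁺(aq)
Q = [F⁻]^2·[Sn⁴⁺] / (P(F₂)·[Sn²⁺]); log Q = 5.044.
E = E° − (0.0592/n) log Q = +2.75 − (0.0592/2)(5.044) = +2.601 V.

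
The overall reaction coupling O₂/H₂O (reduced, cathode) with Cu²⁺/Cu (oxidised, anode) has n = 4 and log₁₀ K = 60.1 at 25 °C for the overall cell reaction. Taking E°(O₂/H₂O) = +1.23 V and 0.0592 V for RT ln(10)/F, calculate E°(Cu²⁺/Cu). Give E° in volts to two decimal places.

E°cell = (0.0592/n)·log K = (0.0592/4)(60.1) = +0.889 V.
Since O₂/H₂O is the cathode and Cu²⁺/Cu the anode, E°cell = E°(O₂/H₂O) − E°(Cu²⁺/Cu).
So E°(Cu²⁺/Cu) = E°(O₂/H₂O) − E°cell = (+1.23) − (+0.889) = +0.34 V.

+0.34 V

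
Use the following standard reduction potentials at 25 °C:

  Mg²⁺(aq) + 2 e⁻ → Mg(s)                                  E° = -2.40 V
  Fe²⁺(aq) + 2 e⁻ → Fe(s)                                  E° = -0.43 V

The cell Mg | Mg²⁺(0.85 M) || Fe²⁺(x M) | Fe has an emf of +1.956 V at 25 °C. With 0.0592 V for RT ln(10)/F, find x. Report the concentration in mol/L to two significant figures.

Fe²⁺/Fe is the cathode, Mg²⁺/Mg the anode: E°cell = +1.97 V, n = 2.
Overall reaction: Fe²⁺(aq) + Mg(s) → Fe(s) + Mg²⁺(aq); Q = [Mg²⁺]^1/[Fe²⁺]^1.
From E = E° − (0.0592/n) log Q: log Q = (E° − E)·n/0.0592 = (+1.97 − (+1.956))·2/0.0592 = 0.4730.
So 1·log[Fe²⁺] = 1·log(0.85) − log Q = -0.0706 − (0.4730) = -0.5436; [Fe²⁺] = 10^(-0.5436) ≈ 0.29 M.

0.29 M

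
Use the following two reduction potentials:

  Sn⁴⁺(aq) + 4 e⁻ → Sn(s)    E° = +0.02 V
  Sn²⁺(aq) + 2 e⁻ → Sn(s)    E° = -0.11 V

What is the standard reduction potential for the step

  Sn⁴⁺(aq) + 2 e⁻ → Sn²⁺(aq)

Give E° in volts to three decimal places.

Sequential free energies add, so n₃E°₃ = n₁E°₁ + n₂E°₂.
With n₃ = 4, and the known step contributing 2×(-0.11) V, the unknown satisfies 2·E° = 4×(+0.02) − 2×(-0.11) = +0.300.
E° = +0.300 / 2 = +0.150 V.

+0.150 V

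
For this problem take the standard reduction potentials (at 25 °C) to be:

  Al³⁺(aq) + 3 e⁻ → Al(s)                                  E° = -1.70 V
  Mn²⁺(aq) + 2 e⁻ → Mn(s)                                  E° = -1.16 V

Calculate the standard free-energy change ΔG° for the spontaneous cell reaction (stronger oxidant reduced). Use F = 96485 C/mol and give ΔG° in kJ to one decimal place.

Mn²⁺/Mn (E° = -1.16 V) is the cathode; Al³⁺/Al (E° = -1.70 V) is the anode, so E°cell = +0.54 V.
Balancing electrons gives n = 6 (lcm of 2 and 3).
ΔG° = −nFE° = −(6)(96485)(+0.54) = -312,611 J = -312.6 kJ.

-312.6 kJ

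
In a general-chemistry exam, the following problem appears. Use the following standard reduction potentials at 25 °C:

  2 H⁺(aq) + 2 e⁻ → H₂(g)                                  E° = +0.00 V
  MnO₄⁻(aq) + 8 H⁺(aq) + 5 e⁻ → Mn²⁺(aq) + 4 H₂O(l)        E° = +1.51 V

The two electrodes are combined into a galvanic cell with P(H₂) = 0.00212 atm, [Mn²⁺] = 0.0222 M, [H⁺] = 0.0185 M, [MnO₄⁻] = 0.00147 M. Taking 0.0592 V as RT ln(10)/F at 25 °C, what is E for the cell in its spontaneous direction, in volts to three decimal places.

+1.355 V

MnO₄⁻/Mn²⁺ is the cathode (higher E°), H⁺/H₂ the anode: E°cell = +1.51 − (+0.00) = +1.51 V, n = 10.
Overall: 2 MnO₄⁻(aq) + 6 H⁺(aq) + 5 H₂(g) → 2 Mn²⁺(aq) + 8 H₂O(l)
Q = [Mn²⁺]^2 / ([MnO₄⁻]^2·[H⁺]^6·P(H₂)^5); log Q = 26.123.
E = E° − (0.0592/n) log Q = +1.51 − (0.0592/10)(26.123) = +1.355 V.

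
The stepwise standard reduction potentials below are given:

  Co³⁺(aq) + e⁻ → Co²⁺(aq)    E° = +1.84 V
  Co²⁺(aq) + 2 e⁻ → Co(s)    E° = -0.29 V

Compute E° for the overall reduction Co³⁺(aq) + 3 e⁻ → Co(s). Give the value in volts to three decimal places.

Standard free energies of sequential steps add: ΔG°₃ = ΔG°₁ + ΔG°₂, so n₃E°₃ = n₁E°₁ + n₂E°₂.
E°₃ = (1×+1.84 + 2×-0.29) / 3 = (+1.260) / 3 = +0.420 V.

+0.420 V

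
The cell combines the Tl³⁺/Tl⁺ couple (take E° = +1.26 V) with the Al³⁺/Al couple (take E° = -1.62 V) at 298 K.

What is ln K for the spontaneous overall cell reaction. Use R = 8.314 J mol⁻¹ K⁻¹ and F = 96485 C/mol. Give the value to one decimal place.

672.9

Cathode: Tl³⁺/Tl⁺; anode: Al³⁺/Al. E°cell = (+1.26) − (-1.62) = +2.88 V, with n = 6.
ΔG° = −nFE° = −RT ln K, so ln K = nFE°/(RT) = (6)(96485)(+2.88) / ((8.314)(298)) = 672.941.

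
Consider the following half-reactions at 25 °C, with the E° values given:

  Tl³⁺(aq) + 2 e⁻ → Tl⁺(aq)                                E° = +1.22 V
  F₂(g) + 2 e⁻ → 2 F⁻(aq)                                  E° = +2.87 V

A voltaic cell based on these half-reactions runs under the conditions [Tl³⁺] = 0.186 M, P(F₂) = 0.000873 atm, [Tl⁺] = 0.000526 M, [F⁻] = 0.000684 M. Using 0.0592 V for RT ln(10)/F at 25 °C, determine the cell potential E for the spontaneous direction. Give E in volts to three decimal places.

+1.671 V

F₂/F⁻ is the cathode (higher E°), Tl³⁺/Tl⁺ the anode: E°cell = +2.87 − (+1.22) = +1.65 V, n = 2.
Overall: F₂(g) + Tl⁺(aq) → 2 F⁻(aq) + Tl³⁺(aq)
Q = [F⁻]^2·[Tl³⁺] / (P(F₂)·[Tl⁺]); log Q = -0.722.
E = E° − (0.0592/n) log Q = +1.65 − (0.0592/2)(-0.722) = +1.671 V.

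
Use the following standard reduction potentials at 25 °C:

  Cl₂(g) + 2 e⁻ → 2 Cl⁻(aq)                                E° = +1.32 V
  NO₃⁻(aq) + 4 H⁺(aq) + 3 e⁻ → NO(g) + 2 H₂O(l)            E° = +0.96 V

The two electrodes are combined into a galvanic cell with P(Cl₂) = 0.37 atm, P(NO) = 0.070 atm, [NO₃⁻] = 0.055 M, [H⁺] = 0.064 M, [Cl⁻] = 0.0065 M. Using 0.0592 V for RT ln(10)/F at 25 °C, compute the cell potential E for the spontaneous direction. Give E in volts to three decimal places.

Cl₂/Cl⁻ is the cathode (higher E°), NO₃⁻/NO the anode: E°cell = +1.32 − (+0.96) = +0.36 V, n = 6.
Overall: 3 Cl₂(g) + 2 NO(g) + 4 H₂O(l) → 6 Cl⁻(aq) + 2 NO₃⁻(aq) + 8 H⁺(aq)
Q = [Cl⁻]^6·[NO₃⁻]^2·[H⁺]^8 / (P(Cl₂)^3·P(NO)^2); log Q = -21.587.
E = E° − (0.0592/n) log Q = +0.36 − (0.0592/6)(-21.587) = +0.573 V.

+0.573 V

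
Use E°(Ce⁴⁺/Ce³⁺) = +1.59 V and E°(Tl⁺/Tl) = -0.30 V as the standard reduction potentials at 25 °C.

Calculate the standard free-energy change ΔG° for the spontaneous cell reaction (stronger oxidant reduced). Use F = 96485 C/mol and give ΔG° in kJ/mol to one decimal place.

Ce⁴⁺/Ce³⁺ (E° = +1.59 V) is the cathode; Tl⁺/Tl (E° = -0.30 V) is the anode, so E°cell = +1.89 V.
Balancing electrons gives n = 1 (lcm of 1 and 1).
ΔG° = −nFE° = −(1)(96485)(+1.89) = -182,357 J = -182.4 kJ/mol.

-182.4 kJ/mol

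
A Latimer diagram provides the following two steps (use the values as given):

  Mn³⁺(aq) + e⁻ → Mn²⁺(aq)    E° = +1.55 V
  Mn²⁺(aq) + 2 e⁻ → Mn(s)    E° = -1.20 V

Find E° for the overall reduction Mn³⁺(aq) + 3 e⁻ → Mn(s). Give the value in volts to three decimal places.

-0.283 V

Standard free energies of sequential steps add: ΔG°₃ = ΔG°₁ + ΔG°₂, so n₃E°₃ = n₁E°₁ + n₂E°₂.
E°₃ = (1×+1.55 + 2×-1.20) / 3 = (-0.850) / 3 = -0.283 V.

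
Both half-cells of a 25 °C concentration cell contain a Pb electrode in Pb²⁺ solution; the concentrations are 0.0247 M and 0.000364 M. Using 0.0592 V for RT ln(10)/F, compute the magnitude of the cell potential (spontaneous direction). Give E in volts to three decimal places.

For a concentration cell E°cell = 0. The 0.0247 M side is the cathode (reduction is favoured where [Pb²⁺] is higher).
With n = 2, E = −(0.0592/2) log([Pb²⁺]ₐₙ/[Pb²⁺]꜀ₐₜ) = −(0.0592/2) log(0.000364/0.0247) = −(0.0592/2)(-1.832) = +0.054 V.

+0.054 V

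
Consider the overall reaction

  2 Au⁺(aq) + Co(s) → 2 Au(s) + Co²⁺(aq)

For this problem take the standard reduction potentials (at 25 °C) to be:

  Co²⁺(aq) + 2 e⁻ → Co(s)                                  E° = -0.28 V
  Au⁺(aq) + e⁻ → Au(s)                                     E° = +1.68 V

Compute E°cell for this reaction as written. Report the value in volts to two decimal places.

+1.96 V

The Au⁺/Au couple has the higher reduction potential, so it is the cathode; Co²⁺/Co is oxidised at the anode.
E°cell = E°(cathode) − E°(anode) = (+1.68) − (-0.28) = +1.96 V.
Since E°cell > 0, the reaction is spontaneous under standard conditions.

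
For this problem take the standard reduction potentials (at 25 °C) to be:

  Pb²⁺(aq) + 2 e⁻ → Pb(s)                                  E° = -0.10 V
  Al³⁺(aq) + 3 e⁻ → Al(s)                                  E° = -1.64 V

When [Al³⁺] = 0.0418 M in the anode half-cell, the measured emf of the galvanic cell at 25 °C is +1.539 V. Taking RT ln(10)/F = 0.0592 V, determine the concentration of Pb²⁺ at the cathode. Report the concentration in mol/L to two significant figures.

0.11 M

Pb²⁺/Pb is the cathode, Al³⁺/Al the anode: E°cell = +1.54 V, n = 6.
Overall reaction: 3 Pb²⁺(aq) + 2 Al(s) → 3 Pb(s) + 2 Al³⁺(aq); Q = [Al³⁺]^2/[Pb²⁺]^3.
From E = E° − (0.0592/n) log Q: log Q = (E° − E)·n/0.0592 = (+1.54 − (+1.539))·6/0.0592 = 0.1014.
So 3·log[Pb²⁺] = 2·log(0.0418) − log Q = -2.7576 − (0.1014) = -2.8590; log[Pb²⁺] = -2.8590 / 3 = -0.9530; [Pb²⁺] = 10^(-0.9530) ≈ 0.11 M.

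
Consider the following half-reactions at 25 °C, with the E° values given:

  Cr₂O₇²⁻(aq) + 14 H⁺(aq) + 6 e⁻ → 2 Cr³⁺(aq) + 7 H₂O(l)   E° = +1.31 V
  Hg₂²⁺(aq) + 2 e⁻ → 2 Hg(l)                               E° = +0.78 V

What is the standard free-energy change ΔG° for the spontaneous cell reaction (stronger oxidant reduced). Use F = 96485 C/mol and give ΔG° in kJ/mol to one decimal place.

Cr₂O₇²⁻/Cr³⁺ (E° = +1.31 V) is the cathode; Hg₂²⁺/Hg (E° = +0.78 V) is the anode, so E°cell = +0.53 V.
Balancing electrons gives n = 6 (lcm of 6 and 2).
ΔG° = −nFE° = −(6)(96485)(+0.53) = -306,822 J = -306.8 kJ/mol.

-306.8 kJ/mol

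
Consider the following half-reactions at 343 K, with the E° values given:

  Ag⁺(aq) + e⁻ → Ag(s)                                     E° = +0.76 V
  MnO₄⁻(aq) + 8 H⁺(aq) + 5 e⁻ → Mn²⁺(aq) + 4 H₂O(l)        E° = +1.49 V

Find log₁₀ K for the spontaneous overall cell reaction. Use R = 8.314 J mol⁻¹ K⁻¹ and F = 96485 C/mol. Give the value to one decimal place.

Cathode: MnO₄⁻/Mn²⁺; anode: Ag⁺/Ag. E°cell = (+1.49) − (+0.76) = +0.73 V, with n = 5.
ΔG° = −nFE° = −RT ln K, so ln K = nFE°/(RT) = (5)(96485)(+0.73) / ((8.314)(343)) = 123.495.
log₁₀ K = 123.495 / ln 10 = 53.6.

53.6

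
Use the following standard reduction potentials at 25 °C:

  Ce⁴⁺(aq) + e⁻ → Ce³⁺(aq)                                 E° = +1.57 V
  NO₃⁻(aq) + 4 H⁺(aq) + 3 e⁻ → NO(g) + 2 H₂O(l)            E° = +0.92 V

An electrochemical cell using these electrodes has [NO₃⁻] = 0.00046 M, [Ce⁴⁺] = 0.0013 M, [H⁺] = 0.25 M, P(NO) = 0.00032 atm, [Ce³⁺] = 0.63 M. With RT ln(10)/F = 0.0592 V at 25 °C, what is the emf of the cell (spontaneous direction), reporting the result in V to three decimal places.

Ce⁴⁺/Ce³⁺ is the cathode (higher E°), NO₃⁻/NO the anode: E°cell = +1.57 − (+0.92) = +0.65 V, n = 3.
Overall: 3 Ce⁴⁺(aq) + NO(g) + 2 H₂O(l) → 3 Ce³⁺(aq) + NO₃⁻(aq) + 4 H⁺(aq)
Q = [Ce³⁺]^3·[NO₃⁻]·[H⁺]^4 / ([Ce⁴⁺]^3·P(NO)); log Q = 5.806.
E = E° − (0.0592/n) log Q = +0.65 − (0.0592/3)(5.806) = +0.535 V.

+0.535 V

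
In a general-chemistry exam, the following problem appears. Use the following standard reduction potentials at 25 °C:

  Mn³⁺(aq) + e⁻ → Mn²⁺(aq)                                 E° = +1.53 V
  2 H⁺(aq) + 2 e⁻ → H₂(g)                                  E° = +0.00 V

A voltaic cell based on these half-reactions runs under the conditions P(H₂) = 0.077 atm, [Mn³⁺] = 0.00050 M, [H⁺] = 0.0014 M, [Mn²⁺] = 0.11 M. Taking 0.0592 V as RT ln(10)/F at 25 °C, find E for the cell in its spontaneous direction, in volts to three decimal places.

+1.527 V

Mn³⁺/Mn²⁺ is the cathode (higher E°), H⁺/H₂ the anode: E°cell = +1.53 − (+0.00) = +1.53 V, n = 2.
Overall: 2 Mn³⁺(aq) + H₂(g) → 2 Mn²⁺(aq) + 2 H⁺(aq)
Q = [Mn²⁺]^2·[H⁺]^2 / ([Mn³⁺]^2·P(H₂)); log Q = 0.091.
E = E° − (0.0592/n) log Q = +1.53 − (0.0592/2)(0.091) = +1.527 V.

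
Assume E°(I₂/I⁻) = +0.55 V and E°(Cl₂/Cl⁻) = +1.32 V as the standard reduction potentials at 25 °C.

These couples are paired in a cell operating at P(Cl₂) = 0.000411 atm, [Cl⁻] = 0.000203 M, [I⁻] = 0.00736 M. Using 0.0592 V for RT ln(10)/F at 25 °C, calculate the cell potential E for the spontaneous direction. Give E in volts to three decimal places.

+0.762 V

Cl₂/Cl⁻ is the cathode (higher E°), I₂/I⁻ the anode: E°cell = +1.32 − (+0.55) = +0.77 V, n = 2.
Overall: Cl₂(g) + 2 I⁻(aq) → 2 Cl⁻(aq) + I₂(s)
Q = [Cl⁻]^2 / (P(Cl₂)·[I⁻]^2); log Q = 0.267.
E = E° − (0.0592/n) log Q = +0.77 − (0.0592/2)(0.267) = +0.762 V.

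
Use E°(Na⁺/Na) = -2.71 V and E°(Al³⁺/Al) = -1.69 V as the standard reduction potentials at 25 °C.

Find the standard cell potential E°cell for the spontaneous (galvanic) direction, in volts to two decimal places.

The Al³⁺/Al couple has the higher reduction potential, so it is the cathode; Na⁺/Na is oxidised at the anode.
E°cell = E°(cathode) − E°(anode) = (-1.69) − (-2.71) = +1.02 V.
Since E°cell > 0, the reaction is spontaneous under standard conditions.

+1.02 V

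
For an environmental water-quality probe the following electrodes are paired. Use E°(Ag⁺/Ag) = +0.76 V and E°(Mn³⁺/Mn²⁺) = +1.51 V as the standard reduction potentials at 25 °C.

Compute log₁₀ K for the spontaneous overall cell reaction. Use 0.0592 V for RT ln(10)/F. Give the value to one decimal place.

Cathode: Mn³⁺/Mn²⁺; anode: Ag⁺/Ag. E°cell = +0.75 V, n = 1.
log K = nE°cell / 0.0592 = (1)(+0.75) / 0.0592 = 12.7.

12.7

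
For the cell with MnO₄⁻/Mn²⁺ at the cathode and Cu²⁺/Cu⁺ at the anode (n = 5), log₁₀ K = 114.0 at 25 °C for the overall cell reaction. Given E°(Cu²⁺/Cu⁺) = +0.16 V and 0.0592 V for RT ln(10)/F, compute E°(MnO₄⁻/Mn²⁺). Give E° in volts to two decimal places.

+1.51 V

E°cell = (0.0592/n)·log K = (0.0592/5)(114.0) = +1.350 V.
Since MnO₄⁻/Mn²⁺ is the cathode and Cu²⁺/Cu⁺ the anode, E°cell = E°(MnO₄⁻/Mn²⁺) − E°(Cu²⁺/Cu⁺).
So E°(MnO₄⁻/Mn²⁺) = E°cell + E°(Cu²⁺/Cu⁺) = +1.350 + (+0.16) = +1.51 V.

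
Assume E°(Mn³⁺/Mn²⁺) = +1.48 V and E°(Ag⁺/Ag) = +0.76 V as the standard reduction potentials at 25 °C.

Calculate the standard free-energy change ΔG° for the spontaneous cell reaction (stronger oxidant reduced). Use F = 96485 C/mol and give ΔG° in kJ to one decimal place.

-69.5 kJ

Mn³⁺/Mn²⁺ (E° = +1.48 V) is the cathode; Ag⁺/Ag (E° = +0.76 V) is the anode, so E°cell = +0.72 V.
Balancing electrons gives n = 1 (lcm of 1 and 1).
ΔG° = −nFE° = −(1)(96485)(+0.72) = -69,469 J = -69.5 kJ.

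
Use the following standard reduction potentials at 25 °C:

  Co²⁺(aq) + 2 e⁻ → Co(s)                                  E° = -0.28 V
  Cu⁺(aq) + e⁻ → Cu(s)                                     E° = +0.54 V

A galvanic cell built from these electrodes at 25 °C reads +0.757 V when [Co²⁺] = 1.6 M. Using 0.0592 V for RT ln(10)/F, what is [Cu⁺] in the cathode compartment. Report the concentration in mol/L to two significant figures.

Cu⁺/Cu is the cathode, Co²⁺/Co the anode: E°cell = +0.82 V, n = 2.
Overall reaction: 2 Cu⁺(aq) + Co(s) → 2 Cu(s) + Co²⁺(aq); Q = [Co²⁺]^1/[Cu⁺]^2.
From E = E° − (0.0592/n) log Q: log Q = (E° − E)·n/0.0592 = (+0.82 − (+0.757))·2/0.0592 = 2.1284.
So 2·log[Cu⁺] = 1·log(1.6) − log Q = 0.2041 − (2.1284) = -1.9243; log[Cu⁺] = -1.9243 / 2 = -0.9621; [Cu⁺] = 10^(-0.9621) ≈ 0.11 M.

0.11 M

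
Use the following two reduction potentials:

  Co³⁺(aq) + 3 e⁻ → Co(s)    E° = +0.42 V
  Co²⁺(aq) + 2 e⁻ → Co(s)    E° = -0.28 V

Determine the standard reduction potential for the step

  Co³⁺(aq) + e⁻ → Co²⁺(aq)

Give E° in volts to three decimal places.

Sequential free energies add, so n₃E°₃ = n₁E°₁ + n₂E°₂.
With n₃ = 3, and the known step contributing 2×(-0.28) V, the unknown satisfies 1·E° = 3×(+0.42) − 2×(-0.28) = +1.820.
E° = +1.820 / 1 = +1.820 V.

+1.820 V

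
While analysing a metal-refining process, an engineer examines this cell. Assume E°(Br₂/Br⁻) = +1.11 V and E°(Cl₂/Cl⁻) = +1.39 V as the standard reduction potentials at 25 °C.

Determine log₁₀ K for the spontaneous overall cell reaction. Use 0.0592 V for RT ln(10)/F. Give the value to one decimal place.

9.5

Cathode: Cl₂/Cl⁻; anode: Br₂/Br⁻. E°cell = +0.28 V, n = 2.
log K = nE°cell / 0.0592 = (2)(+0.28) / 0.0592 = 9.5.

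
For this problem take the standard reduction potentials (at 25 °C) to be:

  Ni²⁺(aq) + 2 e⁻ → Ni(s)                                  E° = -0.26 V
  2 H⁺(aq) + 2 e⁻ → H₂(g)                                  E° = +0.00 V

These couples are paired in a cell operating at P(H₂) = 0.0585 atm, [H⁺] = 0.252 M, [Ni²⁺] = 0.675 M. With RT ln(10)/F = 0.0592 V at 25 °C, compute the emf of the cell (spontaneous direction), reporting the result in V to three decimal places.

+0.266 V

H⁺/H₂ is the cathode (higher E°), Ni²⁺/Ni the anode: E°cell = +0.00 − (-0.26) = +0.26 V, n = 2.
Overall: 2 H⁺(aq) + Ni(s) → H₂(g) + Ni²⁺(aq)
Q = P(H₂)·[Ni²⁺] / ([H⁺]^2); log Q = -0.206.
E = E° − (0.0592/n) log Q = +0.26 − (0.0592/2)(-0.206) = +0.266 V.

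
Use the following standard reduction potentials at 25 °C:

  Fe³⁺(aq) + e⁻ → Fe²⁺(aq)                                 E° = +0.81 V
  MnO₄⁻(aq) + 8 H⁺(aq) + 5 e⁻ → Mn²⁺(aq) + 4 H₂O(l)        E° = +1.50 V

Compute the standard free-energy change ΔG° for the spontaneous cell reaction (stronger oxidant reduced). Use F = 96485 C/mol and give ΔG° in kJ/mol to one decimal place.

MnO₄⁻/Mn²⁺ (E° = +1.50 V) is the cathode; Fe³⁺/Fe²⁺ (E° = +0.81 V) is the anode, so E°cell = +0.69 V.
Balancing electrons gives n = 5 (lcm of 5 and 1).
ΔG° = −nFE° = −(5)(96485)(+0.69) = -332,873 J = -332.9 kJ/mol.

-332.9 kJ/mol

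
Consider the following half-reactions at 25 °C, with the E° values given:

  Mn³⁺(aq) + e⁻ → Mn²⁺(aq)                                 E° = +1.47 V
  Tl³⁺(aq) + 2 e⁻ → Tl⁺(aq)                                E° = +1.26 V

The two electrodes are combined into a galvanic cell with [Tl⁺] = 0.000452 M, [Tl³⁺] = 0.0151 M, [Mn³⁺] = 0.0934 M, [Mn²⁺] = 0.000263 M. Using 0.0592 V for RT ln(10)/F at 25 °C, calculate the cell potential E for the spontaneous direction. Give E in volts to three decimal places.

Mn³⁺/Mn²⁺ is the cathode (higher E°), Tl³⁺/Tl⁺ the anode: E°cell = +1.47 − (+1.26) = +0.21 V, n = 2.
Overall: 2 Mn³⁺(aq) + Tl⁺(aq) → 2 Mn²⁺(aq) + Tl³⁺(aq)
Q = [Mn²⁺]^2·[Tl³⁺] / ([Mn³⁺]^2·[Tl⁺]); log Q = -3.577.
E = E° − (0.0592/n) log Q = +0.21 − (0.0592/2)(-3.577) = +0.316 V.

+0.316 V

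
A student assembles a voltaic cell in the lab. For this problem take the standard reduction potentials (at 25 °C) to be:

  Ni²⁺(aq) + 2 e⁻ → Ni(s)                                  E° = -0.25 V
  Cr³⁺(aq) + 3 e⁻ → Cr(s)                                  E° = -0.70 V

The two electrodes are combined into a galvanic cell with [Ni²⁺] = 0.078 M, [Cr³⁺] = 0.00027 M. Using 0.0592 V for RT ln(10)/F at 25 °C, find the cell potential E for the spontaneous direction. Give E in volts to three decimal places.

+0.488 V

Ni²⁺/Ni is the cathode (higher E°), Cr³⁺/Cr the anode: E°cell = -0.25 − (-0.70) = +0.45 V, n = 6.
Overall: 3 Ni²⁺(aq) + 2 Cr(s) → 3 Ni(s) + 2 Cr³⁺(aq)
Q = [Cr³⁺]^2 / ([Ni²⁺]^3); log Q = -3.814.
E = E° − (0.0592/n) log Q = +0.45 − (0.0592/6)(-3.814) = +0.488 V.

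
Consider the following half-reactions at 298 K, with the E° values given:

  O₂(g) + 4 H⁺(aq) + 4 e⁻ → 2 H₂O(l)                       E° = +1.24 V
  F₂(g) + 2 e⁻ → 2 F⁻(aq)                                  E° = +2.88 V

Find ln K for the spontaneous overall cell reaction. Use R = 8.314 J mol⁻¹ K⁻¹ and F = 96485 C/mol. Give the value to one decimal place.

255.5

Cathode: F₂/F⁻; anode: O₂/H₂O. E°cell = (+2.88) − (+1.24) = +1.64 V, with n = 4.
ΔG° = −nFE° = −RT ln K, so ln K = nFE°/(RT) = (4)(96485)(+1.64) / ((8.314)(298)) = 255.468.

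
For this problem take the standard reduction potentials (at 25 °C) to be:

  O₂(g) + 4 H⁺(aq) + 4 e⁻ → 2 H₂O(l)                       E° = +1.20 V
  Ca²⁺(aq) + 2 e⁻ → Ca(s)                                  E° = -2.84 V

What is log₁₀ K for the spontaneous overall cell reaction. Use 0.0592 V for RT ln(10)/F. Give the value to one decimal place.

273.0

Cathode: O₂/H₂O; anode: Ca²⁺/Ca. E°cell = +4.04 V, n = 4.
log K = nE°cell / 0.0592 = (4)(+4.04) / 0.0592 = 273.0.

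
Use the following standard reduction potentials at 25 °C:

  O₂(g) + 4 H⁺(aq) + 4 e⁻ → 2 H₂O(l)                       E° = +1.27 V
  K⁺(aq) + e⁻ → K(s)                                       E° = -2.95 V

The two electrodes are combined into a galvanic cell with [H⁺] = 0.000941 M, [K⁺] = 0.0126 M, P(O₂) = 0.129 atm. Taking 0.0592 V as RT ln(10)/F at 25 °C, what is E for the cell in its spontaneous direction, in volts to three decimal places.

+4.140 V

O₂/H₂O is the cathode (higher E°), K⁺/K the anode: E°cell = +1.27 − (-2.95) = +4.22 V, n = 4.
Overall: O₂(g) + 4 H⁺(aq) + 4 K(s) → 2 H₂O(l) + 4 K⁺(aq)
Q = [K⁺]^4 / (P(O₂)·[H⁺]^4); log Q = 5.397.
E = E° − (0.0592/n) log Q = +4.22 − (0.0592/4)(5.397) = +4.140 V.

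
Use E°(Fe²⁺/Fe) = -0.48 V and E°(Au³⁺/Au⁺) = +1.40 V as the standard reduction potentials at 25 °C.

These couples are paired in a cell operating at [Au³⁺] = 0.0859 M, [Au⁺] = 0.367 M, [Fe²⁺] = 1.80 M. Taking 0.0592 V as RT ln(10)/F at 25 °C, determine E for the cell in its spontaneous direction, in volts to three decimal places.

+1.854 V

Au³⁺/Au⁺ is the cathode (higher E°), Fe²⁺/Fe the anode: E°cell = +1.40 − (-0.48) = +1.88 V, n = 2.
Overall: Au³⁺(aq) + Fe(s) → Au⁺(aq) + Fe²⁺(aq)
Q = [Au⁺]·[Fe²⁺] / ([Au³⁺]); log Q = 0.886.
E = E° − (0.0592/n) log Q = +1.88 − (0.0592/2)(0.886) = +1.854 V.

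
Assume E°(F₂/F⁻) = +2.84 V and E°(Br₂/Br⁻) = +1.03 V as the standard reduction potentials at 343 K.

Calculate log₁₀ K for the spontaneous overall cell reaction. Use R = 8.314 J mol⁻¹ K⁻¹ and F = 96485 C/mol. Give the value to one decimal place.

53.2

Cathode: F₂/F⁻; anode: Br₂/Br⁻. E°cell = (+2.84) − (+1.03) = +1.81 V, with n = 2.
ΔG° = −nFE° = −RT ln K, so ln K = nFE°/(RT) = (2)(96485)(+1.81) / ((8.314)(343)) = 122.480.
log₁₀ K = 122.480 / ln 10 = 53.2.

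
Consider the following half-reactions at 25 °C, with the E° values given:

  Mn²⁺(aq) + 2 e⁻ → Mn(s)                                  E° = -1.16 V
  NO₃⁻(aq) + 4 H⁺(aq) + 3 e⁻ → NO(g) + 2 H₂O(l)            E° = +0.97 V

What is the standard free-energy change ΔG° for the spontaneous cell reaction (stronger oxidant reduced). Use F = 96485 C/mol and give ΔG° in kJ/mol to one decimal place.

NO₃⁻/NO (E° = +0.97 V) is the cathode; Mn²⁺/Mn (E° = -1.16 V) is the anode, so E°cell = +2.13 V.
Balancing electrons gives n = 6 (lcm of 3 and 2).
ΔG° = −nFE° = −(6)(96485)(+2.13) = -1,233,078 J = -1233.1 kJ/mol.

-1233.1 kJ/mol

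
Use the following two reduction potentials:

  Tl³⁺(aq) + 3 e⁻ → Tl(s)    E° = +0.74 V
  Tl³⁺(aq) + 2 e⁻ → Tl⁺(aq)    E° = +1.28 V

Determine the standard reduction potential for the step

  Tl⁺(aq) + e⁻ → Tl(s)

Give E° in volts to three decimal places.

Sequential free energies add, so n₃E°₃ = n₁E°₁ + n₂E°₂.
With n₃ = 3, and the known step contributing 2×(+1.28) V, the unknown satisfies 1·E° = 3×(+0.74) − 2×(+1.28) = -0.340.
E° = -0.340 / 1 = -0.340 V.

-0.340 V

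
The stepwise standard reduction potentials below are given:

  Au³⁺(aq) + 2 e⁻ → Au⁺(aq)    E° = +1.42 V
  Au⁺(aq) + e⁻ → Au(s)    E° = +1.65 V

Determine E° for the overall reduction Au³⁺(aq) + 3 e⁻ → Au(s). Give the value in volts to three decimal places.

+1.497 V

Since ΔG° = −nFE° is additive over sequential reductions, n₃E°₃ = n₁E°₁ + n₂E°₂.
E°₃ = (2×+1.42 + 1×+1.65) / 3 = (+4.490) / 3 = +1.497 V.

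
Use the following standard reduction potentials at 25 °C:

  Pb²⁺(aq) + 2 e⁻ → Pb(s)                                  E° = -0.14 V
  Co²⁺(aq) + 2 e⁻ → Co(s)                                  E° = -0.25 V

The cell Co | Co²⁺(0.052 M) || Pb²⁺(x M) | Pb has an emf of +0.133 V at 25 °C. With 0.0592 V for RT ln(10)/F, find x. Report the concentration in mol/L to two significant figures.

Pb²⁺/Pb is the cathode, Co²⁺/Co the anode: E°cell = +0.11 V, n = 2.
Overall reaction: Pb²⁺(aq) + Co(s) → Pb(s) + Co²⁺(aq); Q = [Co²⁺]^1/[Pb²⁺]^1.
From E = E° − (0.0592/n) log Q: log Q = (E° − E)·n/0.0592 = (+0.11 − (+0.133))·2/0.0592 = -0.7770.
So 1·log[Pb²⁺] = 1·log(0.052) − log Q = -1.2840 − (-0.7770) = -0.5070; [Pb²⁺] = 10^(-0.5070) ≈ 0.31 M.

0.31 M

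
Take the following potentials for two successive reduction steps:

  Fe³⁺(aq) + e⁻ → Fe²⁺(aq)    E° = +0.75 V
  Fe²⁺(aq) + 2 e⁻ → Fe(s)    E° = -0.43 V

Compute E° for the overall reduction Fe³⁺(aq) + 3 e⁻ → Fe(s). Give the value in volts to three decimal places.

-0.037 V

Since ΔG° = −nFE° is additive over sequential reductions, n₃E°₃ = n₁E°₁ + n₂E°₂.
E°₃ = (1×+0.75 + 2×-0.43) / 3 = (-0.110) / 3 = -0.037 V.
E° values themselves are not directly additive — weighting by electron count is essential.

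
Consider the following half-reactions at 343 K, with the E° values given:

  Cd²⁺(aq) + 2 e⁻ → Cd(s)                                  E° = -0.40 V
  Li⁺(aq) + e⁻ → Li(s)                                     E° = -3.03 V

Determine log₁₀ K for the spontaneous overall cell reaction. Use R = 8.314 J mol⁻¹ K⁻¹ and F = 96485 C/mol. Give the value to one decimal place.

77.3

Cathode: Cd²⁺/Cd; anode: Li⁺/Li. E°cell = (-0.40) − (-3.03) = +2.63 V, with n = 2.
ΔG° = −nFE° = −RT ln K, so ln K = nFE°/(RT) = (2)(96485)(+2.63) / ((8.314)(343)) = 177.968.
log₁₀ K = 177.968 / ln 10 = 77.3.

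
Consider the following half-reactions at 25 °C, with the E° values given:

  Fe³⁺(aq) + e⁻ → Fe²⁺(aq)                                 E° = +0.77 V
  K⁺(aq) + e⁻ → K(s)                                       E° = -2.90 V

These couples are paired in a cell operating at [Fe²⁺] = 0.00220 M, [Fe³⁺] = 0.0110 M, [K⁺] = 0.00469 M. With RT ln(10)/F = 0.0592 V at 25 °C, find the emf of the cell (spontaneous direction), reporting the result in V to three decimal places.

+3.849 V

Fe³⁺/Fe²⁺ is the cathode (higher E°), K⁺/K the anode: E°cell = +0.77 − (-2.90) = +3.67 V, n = 1.
Overall: Fe³⁺(aq) + K(s) → Fe²⁺(aq) + K⁺(aq)
Q = [Fe²⁺]·[K⁺] / ([Fe³⁺]); log Q = -3.028.
E = E° − (0.0592/n) log Q = +3.67 − (0.0592/1)(-3.028) = +3.849 V.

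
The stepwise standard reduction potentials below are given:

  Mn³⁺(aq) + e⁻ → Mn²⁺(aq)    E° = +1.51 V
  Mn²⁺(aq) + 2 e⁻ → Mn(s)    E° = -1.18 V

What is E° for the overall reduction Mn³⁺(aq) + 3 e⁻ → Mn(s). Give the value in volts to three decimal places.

Since ΔG° = −nFE° is additive over sequential reductions, n₃E°₃ = n₁E°₁ + n₂E°₂.
E°₃ = (1×+1.51 + 2×-1.18) / 3 = (-0.850) / 3 = -0.283 V.

-0.283 V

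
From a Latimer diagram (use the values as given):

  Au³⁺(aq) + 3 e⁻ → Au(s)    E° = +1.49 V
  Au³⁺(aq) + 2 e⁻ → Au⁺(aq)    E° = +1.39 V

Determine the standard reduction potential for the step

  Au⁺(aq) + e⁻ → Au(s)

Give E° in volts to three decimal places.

+1.690 V

Sequential free energies add, so n₃E°₃ = n₁E°₁ + n₂E°₂.
With n₃ = 3, and the known step contributing 2×(+1.39) V, the unknown satisfies 1·E° = 3×(+1.49) − 2×(+1.39) = +1.690.
E° = +1.690 / 1 = +1.690 V.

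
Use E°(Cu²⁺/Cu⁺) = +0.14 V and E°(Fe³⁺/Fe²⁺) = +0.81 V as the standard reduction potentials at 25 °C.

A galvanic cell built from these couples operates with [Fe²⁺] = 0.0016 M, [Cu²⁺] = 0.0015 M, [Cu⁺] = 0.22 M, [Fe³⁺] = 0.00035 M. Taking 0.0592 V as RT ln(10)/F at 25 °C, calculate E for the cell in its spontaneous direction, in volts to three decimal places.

Fe³⁺/Fe²⁺ is the cathode (higher E°), Cu²⁺/Cu⁺ the anode: E°cell = +0.81 − (+0.14) = +0.67 V, n = 1.
Overall: Fe³⁺(aq) + Cu⁺(aq) → Fe²⁺(aq) + Cu²⁺(aq)
Q = [Fe²⁺]·[Cu²⁺] / ([Fe³⁺]·[Cu⁺]); log Q = -1.506.
E = E° − (0.0592/n) log Q = +0.67 − (0.0592/1)(-1.506) = +0.759 V.

+0.759 V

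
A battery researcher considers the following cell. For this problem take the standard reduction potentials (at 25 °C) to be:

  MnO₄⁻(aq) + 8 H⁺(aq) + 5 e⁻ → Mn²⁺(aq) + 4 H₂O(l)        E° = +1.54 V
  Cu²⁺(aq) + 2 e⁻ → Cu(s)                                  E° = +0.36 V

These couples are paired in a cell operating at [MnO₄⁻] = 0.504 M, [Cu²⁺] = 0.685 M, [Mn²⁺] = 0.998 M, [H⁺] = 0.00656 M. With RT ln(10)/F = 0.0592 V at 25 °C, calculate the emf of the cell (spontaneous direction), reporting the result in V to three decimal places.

+0.975 V

MnO₄⁻/Mn²⁺ is the cathode (higher E°), Cu²⁺/Cu the anode: E°cell = +1.54 − (+0.36) = +1.18 V, n = 10.
Overall: 2 MnO₄⁻(aq) + 16 H⁺(aq) + 5 Cu(s) → 2 Mn²⁺(aq) + 8 H₂O(l) + 5 Cu²⁺(aq)
Q = [Mn²⁺]^2·[Cu²⁺]^5 / ([MnO₄⁻]^2·[H⁺]^16); log Q = 34.701.
E = E° − (0.0592/n) log Q = +1.18 − (0.0592/10)(34.701) = +0.975 V.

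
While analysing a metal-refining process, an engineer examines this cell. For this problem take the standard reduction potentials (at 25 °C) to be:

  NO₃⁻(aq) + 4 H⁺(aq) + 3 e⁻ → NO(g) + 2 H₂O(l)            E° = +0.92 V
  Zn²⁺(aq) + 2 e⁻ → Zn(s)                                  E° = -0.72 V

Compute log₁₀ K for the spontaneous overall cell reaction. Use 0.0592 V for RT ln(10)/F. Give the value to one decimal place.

166.2

Cathode: NO₃⁻/NO; anode: Zn²⁺/Zn. E°cell = +1.64 V, n = 6.
log K = nE°cell / 0.0592 = (6)(+1.64) / 0.0592 = 166.2.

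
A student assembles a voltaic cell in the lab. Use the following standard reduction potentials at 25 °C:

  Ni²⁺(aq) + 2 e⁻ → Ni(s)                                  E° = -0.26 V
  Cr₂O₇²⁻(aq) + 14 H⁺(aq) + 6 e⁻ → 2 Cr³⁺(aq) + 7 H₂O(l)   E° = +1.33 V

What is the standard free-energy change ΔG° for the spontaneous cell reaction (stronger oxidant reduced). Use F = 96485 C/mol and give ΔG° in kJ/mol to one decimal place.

-920.5 kJ/mol

Cr₂O₇²⁻/Cr³⁺ (E° = +1.33 V) is the cathode; Ni²⁺/Ni (E° = -0.26 V) is the anode, so E°cell = +1.59 V.
Balancing electrons gives n = 6 (lcm of 6 and 2).
ΔG° = −nFE° = −(6)(96485)(+1.59) = -920,467 J = -920.5 kJ/mol.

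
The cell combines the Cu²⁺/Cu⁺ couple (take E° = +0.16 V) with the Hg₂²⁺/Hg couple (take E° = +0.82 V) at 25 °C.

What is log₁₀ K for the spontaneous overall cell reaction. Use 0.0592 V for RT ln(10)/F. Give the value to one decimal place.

Cathode: Hg₂²⁺/Hg; anode: Cu²⁺/Cu⁺. E°cell = +0.66 V, n = 2.
log K = nE°cell / 0.0592 = (2)(+0.66) / 0.0592 = 22.3.

22.3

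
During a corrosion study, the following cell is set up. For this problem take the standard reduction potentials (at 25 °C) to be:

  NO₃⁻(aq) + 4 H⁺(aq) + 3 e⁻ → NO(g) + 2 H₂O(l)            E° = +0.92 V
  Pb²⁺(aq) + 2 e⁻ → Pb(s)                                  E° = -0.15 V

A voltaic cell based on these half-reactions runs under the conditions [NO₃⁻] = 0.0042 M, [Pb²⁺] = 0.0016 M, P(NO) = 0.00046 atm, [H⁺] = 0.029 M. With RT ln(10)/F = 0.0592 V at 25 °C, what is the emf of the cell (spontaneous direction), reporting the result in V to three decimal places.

NO₃⁻/NO is the cathode (higher E°), Pb²⁺/Pb the anode: E°cell = +0.92 − (-0.15) = +1.07 V, n = 6.
Overall: 2 NO₃⁻(aq) + 8 H⁺(aq) + 3 Pb(s) → 2 NO(g) + 4 H₂O(l) + 3 Pb²⁺(aq)
Q = P(NO)^2·[Pb²⁺]^3 / ([NO₃⁻]^2·[H⁺]^8); log Q = 1.992.
E = E° − (0.0592/n) log Q = +1.07 − (0.0592/6)(1.992) = +1.050 V.

+1.050 V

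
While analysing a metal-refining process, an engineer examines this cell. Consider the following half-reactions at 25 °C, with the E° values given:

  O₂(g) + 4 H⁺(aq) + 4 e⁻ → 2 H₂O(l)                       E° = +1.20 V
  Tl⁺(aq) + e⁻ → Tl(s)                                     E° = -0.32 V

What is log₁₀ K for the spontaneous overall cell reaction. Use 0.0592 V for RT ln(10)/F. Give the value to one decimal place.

102.7

Cathode: O₂/H₂O; anode: Tl⁺/Tl. E°cell = +1.52 V, n = 4.
log K = nE°cell / 0.0592 = (4)(+1.52) / 0.0592 = 102.7.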